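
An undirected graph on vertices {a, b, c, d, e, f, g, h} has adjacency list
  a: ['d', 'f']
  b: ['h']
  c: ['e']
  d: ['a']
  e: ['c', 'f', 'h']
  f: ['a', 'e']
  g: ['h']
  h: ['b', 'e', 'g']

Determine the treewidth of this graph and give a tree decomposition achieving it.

Treewidth 1.
One such decomposition:
Bags: B1 = {e, h}  B2 = {e, f}  B3 = {g, h}  B4 = {a, f}  B5 = {b, h}  B6 = {a, d}  B7 = {c, e}
Tree: B1–B2, B1–B3, B2–B4, B3–B5, B4–B6, B1–B7

Each bag holds 2 vertices, so the decomposition has width 1, which upper-bounds the treewidth. Since G has at least one edge (e.g. e–h), it is not an edgeless graph, so tw(G) ≥ 1. Hence tw(G) = 1 exactly.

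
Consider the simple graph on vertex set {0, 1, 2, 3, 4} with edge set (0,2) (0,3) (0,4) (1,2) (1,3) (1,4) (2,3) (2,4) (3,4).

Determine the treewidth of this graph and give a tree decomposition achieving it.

The largest bag has 4 vertices, giving width 3; this decomposition certifies tw(G) ≤ 3. Conversely, {0, 2, 3, 4} is a clique of size 4, and the vertices of any clique must share a bag in every tree decomposition; so some bag has ≥ 4 vertices and tw(G) ≥ 3. Combining the bounds, tw(G) = 3.

Treewidth 3.
Bags: B1 = {1, 2, 3, 4}  B2 = {0, 2, 3, 4}
Tree: B1–B2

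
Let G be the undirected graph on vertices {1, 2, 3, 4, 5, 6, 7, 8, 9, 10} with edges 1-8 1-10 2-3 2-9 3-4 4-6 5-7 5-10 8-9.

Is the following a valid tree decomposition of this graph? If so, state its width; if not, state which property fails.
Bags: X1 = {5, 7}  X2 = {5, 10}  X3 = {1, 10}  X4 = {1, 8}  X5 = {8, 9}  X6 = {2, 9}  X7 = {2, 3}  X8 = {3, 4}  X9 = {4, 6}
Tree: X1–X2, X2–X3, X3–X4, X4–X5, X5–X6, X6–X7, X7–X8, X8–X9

Yes; width 1.

Every vertex of G appears in some bag (union = {1, 2, 3, 4, 5, 6, 7, 8, 9, 10}); every edge is covered by a bag; and for each vertex v the set of bags containing v is connected in the bag tree. The decomposition is therefore valid. The largest bag has 2 vertices, so the width is 1.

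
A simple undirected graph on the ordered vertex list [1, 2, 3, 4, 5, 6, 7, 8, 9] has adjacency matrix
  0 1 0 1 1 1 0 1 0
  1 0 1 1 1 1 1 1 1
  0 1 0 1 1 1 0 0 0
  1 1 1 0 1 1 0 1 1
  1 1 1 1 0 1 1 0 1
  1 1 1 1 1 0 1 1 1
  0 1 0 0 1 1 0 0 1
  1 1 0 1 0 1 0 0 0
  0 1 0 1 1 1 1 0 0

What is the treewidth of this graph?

4

A width-4 tree decomposition is:
Bags: B1 = {2, 3, 4, 5, 6}  B2 = {1, 2, 4, 5, 6}  B3 = {2, 4, 5, 6, 9}  B4 = {1, 2, 4, 6, 8}  B5 = {2, 5, 6, 7, 9}
Tree: B1–B2, B1–B3, B2–B4, B3–B5
Every bag has size at most 5, so the width is 5 − 1 = 4 and tw(G) ≤ 4. Conversely, {1, 2, 4, 6, 8} is a clique of size 5, and the vertices of any clique must share a bag in every tree decomposition; so some bag has ≥ 5 vertices and tw(G) ≥ 4. Combining the bounds, tw(G) = 4.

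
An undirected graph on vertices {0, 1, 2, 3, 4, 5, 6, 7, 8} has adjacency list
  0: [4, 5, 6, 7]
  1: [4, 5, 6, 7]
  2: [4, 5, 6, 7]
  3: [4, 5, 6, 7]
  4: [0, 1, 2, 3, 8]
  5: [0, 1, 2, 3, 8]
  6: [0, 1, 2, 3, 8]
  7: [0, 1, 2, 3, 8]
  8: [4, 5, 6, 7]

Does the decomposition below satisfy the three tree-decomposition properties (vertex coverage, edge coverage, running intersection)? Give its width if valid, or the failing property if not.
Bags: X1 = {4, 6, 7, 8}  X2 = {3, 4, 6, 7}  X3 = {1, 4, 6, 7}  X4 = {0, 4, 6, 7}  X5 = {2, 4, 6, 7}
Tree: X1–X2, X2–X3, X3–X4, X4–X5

A tree decomposition must satisfy three properties: every vertex lies in some bag; for every edge, both endpoints lie together in some bag; and for every vertex, the bags containing it form a connected subtree. Here vertex 5 appears in no bag, so the decomposition is invalid.

No — vertex 5 appears in no bag.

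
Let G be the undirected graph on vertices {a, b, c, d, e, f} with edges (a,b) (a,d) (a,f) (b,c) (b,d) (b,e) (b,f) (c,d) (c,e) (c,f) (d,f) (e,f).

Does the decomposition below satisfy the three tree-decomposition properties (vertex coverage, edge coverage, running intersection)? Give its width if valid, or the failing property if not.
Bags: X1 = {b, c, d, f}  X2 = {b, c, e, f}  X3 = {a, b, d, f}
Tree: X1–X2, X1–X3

Yes; width 3.

Every vertex of G appears in some bag (union = {a, b, c, d, e, f}); every edge is covered by a bag; and for each vertex v the set of bags containing v is connected in the bag tree. The decomposition is therefore valid. The largest bag has 4 vertices, so the width is 3.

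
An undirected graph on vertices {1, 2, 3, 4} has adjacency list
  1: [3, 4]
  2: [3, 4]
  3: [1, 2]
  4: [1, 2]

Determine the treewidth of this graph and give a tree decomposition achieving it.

Each bag holds 3 vertices, so the decomposition has width 2, which upper-bounds the treewidth. Since 3–1–4–2–3 is a cycle in G, G is not acyclic. Forests are exactly the graphs of treewidth ≤ 1, so tw(G) ≥ 2. Combining the bounds, tw(G) = 2.

Treewidth 2.
One optimal decomposition is:
Bags: B1 = {1, 3, 4}  B2 = {2, 3, 4}
Tree: B1–B2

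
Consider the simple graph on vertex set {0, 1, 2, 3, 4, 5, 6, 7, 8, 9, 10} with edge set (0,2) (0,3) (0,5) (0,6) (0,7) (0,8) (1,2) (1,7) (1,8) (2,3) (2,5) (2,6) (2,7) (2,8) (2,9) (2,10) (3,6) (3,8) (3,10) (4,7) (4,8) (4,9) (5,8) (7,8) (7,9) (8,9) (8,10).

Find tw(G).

A width-3 tree decomposition is:
Bags: B1 = {0, 2, 7, 8}  B2 = {0, 2, 3, 8}  B3 = {2, 7, 8, 9}  B4 = {4, 7, 8, 9}  B5 = {2, 3, 8, 10}  B6 = {0, 2, 5, 8}  B7 = {0, 2, 3, 6}  B8 = {1, 2, 7, 8}
Tree: B1–B2, B1–B3, B3–B4, B2–B5, B2–B6, B2–B7, B1–B8
The largest bag has 4 vertices, giving width 3; this decomposition certifies tw(G) ≤ 3. Conversely, {0, 2, 3, 8} is a clique of size 4, and the vertices of any clique must share a bag in every tree decomposition; so some bag has ≥ 4 vertices and tw(G) ≥ 3. Therefore the treewidth is 3.

3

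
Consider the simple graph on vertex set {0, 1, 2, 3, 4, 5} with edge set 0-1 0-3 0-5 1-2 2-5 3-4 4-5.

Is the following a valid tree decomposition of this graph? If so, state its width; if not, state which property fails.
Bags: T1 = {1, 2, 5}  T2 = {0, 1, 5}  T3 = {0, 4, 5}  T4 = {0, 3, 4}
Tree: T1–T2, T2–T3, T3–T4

Every vertex of G appears in some bag (union = {0, 1, 2, 3, 4, 5}); every edge is covered by a bag; and for each vertex v the set of bags containing v is connected in the bag tree. The decomposition is therefore valid. The largest bag has 3 vertices, so the width is 2.

Yes; width 2.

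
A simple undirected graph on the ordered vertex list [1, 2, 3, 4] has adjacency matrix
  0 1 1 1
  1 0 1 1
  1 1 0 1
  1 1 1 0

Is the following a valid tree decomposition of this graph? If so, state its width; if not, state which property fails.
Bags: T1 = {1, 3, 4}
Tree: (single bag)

No — vertex 2 appears in no bag.

A tree decomposition must satisfy three properties: every vertex lies in some bag; for every edge, both endpoints lie together in some bag; and for every vertex, the bags containing it form a connected subtree. Here vertex 2 appears in no bag, so the decomposition is invalid.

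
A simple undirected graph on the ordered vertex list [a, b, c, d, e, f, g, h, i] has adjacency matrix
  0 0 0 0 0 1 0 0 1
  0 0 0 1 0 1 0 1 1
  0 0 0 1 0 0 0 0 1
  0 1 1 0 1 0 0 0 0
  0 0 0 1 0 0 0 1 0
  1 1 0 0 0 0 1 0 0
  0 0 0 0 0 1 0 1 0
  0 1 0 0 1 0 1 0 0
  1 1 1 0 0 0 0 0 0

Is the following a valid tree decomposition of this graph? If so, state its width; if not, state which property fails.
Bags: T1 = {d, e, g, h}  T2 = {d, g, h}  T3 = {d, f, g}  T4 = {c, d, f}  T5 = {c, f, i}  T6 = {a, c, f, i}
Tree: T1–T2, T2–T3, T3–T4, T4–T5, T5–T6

A tree decomposition must satisfy three properties: every vertex lies in some bag; for every edge, both endpoints lie together in some bag; and for every vertex, the bags containing it form a connected subtree. Here vertex b appears in no bag, so the decomposition is invalid.

No — vertex b appears in no bag.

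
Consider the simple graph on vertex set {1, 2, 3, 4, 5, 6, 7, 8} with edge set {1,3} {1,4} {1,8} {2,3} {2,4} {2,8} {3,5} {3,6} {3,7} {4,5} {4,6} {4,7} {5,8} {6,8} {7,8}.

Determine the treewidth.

A width-3 tree decomposition is:
Bags: B1 = {3, 4, 6, 8}  B2 = {3, 4, 5, 8}  B3 = {3, 4, 7, 8}  B4 = {2, 3, 4, 8}  B5 = {1, 3, 4, 8}
Tree: B1–B2, B2–B3, B3–B4, B4–B5
The largest bag has 4 vertices, giving width 3; this decomposition certifies tw(G) ≤ 3. For the lower bound: the 4 vertex sets {3,6}, {4,5}, {8}, {7} are disjoint, each induces a connected subgraph, and every pair is joined by at least one edge of G. Contracting each set to a single vertex therefore yields K_{4} as a minor, and since treewidth is minor-monotone, tw(G) ≥ tw(K_{4}) = 3. Hence tw(G) = 3 exactly.

3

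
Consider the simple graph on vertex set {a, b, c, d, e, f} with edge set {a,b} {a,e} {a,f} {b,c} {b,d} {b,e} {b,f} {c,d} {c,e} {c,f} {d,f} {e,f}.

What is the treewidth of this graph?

3

A width-3 tree decomposition is:
Bags: B1 = {b, c, d, f}  B2 = {b, c, e, f}  B3 = {a, b, e, f}
Tree: B1–B2, B2–B3
Every bag has size at most 4, so the width is 4 − 1 = 3 and tw(G) ≤ 3. Conversely, {b, c, d, f} is a clique of size 4, and the vertices of any clique must share a bag in every tree decomposition; so some bag has ≥ 4 vertices and tw(G) ≥ 3. Combining the bounds, tw(G) = 3.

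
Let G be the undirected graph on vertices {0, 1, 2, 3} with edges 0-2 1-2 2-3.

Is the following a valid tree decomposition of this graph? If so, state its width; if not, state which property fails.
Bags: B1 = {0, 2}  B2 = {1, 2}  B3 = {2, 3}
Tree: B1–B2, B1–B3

Yes; width 1.

Vertex coverage: the bags together contain {0, 1, 2, 3}, the full vertex set. Edge coverage: each edge of G has both endpoints in at least one bag. Running intersection: for every vertex, the bags containing it form a connected subtree. All three properties hold, so this is a valid tree decomposition of width max|bag| − 1 = 1, and hence tw(G) ≤ 1.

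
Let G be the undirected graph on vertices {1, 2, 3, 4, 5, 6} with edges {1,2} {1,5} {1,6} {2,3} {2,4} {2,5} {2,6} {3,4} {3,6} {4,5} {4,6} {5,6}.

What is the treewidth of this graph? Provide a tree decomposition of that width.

The largest bag has 4 vertices, giving width 3; this decomposition certifies tw(G) ≤ 3. Conversely, {1, 2, 5, 6} is a clique of size 4, and the vertices of any clique must share a bag in every tree decomposition; so some bag has ≥ 4 vertices and tw(G) ≥ 3. Therefore the treewidth is 3.

Treewidth 3.
Bags: B1 = {2, 4, 5, 6}  B2 = {1, 2, 5, 6}  B3 = {2, 3, 4, 6}
Tree: B1–B2, B1–B3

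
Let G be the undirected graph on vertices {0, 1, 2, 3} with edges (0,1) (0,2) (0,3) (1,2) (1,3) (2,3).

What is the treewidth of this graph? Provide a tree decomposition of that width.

Treewidth 3.
Bags: B1 = {0, 1, 2, 3}
Tree: (single bag)

A single bag containing all 4 vertices is trivially a valid decomposition of width 3. For the lower bound, the 4 vertices {0, 1, 2, 3} are pairwise adjacent, and any tree decomposition puts a clique entirely inside one bag — forcing width ≥ 3. The upper and lower bounds meet at 3, so that is the treewidth.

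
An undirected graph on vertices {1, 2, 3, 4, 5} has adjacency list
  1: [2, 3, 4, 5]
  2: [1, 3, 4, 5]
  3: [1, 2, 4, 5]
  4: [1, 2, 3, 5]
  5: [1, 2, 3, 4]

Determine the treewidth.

A width-4 tree decomposition is:
Bags: B1 = {1, 2, 3, 4, 5}
Tree: (single bag)
A single bag containing all 5 vertices is trivially a valid decomposition of width 4. On the other hand G contains the 5-clique {1, 2, 3, 4, 5}. A clique must lie in a single bag of any decomposition, so no decomposition can have width below 4. Hence tw(G) = 4 exactly.

4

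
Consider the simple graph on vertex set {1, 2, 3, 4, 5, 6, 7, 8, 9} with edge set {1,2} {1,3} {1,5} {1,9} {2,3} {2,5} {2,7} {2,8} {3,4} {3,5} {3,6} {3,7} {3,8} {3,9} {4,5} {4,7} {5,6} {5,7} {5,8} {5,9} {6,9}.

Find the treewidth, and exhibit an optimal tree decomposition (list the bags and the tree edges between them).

The largest bag has 4 vertices, giving width 3; this decomposition certifies tw(G) ≤ 3. On the other hand G contains the 4-clique {1, 3, 5, 9}. A clique must lie in a single bag of any decomposition, so no decomposition can have width below 3. Hence tw(G) = 3 exactly.

Treewidth 3.
One such decomposition:
Bags: B1 = {2, 3, 5, 7}  B2 = {3, 4, 5, 7}  B3 = {1, 2, 3, 5}  B4 = {1, 3, 5, 9}  B5 = {2, 3, 5, 8}  B6 = {3, 5, 6, 9}
Tree: B1–B2, B1–B3, B3–B4, B1–B5, B4–B6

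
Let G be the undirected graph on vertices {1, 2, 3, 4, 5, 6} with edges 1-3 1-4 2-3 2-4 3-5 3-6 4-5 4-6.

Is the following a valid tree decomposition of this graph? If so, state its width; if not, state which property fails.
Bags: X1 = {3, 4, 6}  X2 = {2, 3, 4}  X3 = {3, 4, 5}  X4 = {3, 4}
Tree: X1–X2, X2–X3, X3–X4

A tree decomposition must satisfy three properties: every vertex lies in some bag; for every edge, both endpoints lie together in some bag; and for every vertex, the bags containing it form a connected subtree. Here vertex 1 appears in no bag, so the decomposition is invalid.

No — vertex 1 appears in no bag.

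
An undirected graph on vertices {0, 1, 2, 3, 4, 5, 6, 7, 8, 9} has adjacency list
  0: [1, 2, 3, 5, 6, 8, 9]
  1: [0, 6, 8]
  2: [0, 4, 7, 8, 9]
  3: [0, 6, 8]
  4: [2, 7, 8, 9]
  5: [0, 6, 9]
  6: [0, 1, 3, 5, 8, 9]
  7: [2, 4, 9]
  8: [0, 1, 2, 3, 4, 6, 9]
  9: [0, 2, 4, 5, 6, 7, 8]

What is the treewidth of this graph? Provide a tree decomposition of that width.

Each bag holds 4 vertices, so the decomposition has width 3, which upper-bounds the treewidth. On the other hand G contains the 4-clique {0, 2, 8, 9}. A clique must lie in a single bag of any decomposition, so no decomposition can have width below 3. The upper and lower bounds meet at 3, so that is the treewidth.

Treewidth 3.
Bags: B1 = {0, 2, 8, 9}  B2 = {0, 6, 8, 9}  B3 = {0, 3, 6, 8}  B4 = {2, 4, 8, 9}  B5 = {2, 4, 7, 9}  B6 = {0, 5, 6, 9}  B7 = {0, 1, 6, 8}
Tree: B1–B2, B2–B3, B1–B4, B4–B5, B2–B6, B3–B7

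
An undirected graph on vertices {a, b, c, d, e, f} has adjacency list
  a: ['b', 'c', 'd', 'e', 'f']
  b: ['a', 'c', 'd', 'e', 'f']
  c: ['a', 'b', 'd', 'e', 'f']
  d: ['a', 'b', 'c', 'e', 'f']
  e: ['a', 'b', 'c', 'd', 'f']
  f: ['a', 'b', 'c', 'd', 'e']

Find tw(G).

5

A width-5 tree decomposition is:
Bags: B1 = {a, b, c, d, e, f}
Tree: (single bag)
With just one bag of size 6, the width is 6 − 1 = 5, so tw(G) ≤ 5. Conversely, {a, b, c, d, e, f} is a clique of size 6, and the vertices of any clique must share a bag in every tree decomposition; so some bag has ≥ 6 vertices and tw(G) ≥ 5. Combining the bounds, tw(G) = 5.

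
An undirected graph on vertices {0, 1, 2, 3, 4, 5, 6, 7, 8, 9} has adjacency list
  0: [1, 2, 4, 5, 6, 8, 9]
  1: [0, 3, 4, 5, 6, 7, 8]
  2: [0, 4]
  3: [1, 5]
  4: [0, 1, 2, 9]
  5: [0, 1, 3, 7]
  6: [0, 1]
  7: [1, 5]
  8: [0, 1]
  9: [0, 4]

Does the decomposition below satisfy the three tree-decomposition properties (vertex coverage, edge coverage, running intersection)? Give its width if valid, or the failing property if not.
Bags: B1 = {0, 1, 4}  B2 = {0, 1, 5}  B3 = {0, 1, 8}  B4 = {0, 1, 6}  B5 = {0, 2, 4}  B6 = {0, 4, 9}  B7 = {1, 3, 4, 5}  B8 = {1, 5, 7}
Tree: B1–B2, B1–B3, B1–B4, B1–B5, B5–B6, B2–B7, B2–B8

A tree decomposition must satisfy three properties: every vertex lies in some bag; for every edge, both endpoints lie together in some bag; and for every vertex, the bags containing it form a connected subtree. Here bags containing vertex 4 are not connected in the tree, so the decomposition is invalid.

No — bags containing vertex 4 are not connected in the tree.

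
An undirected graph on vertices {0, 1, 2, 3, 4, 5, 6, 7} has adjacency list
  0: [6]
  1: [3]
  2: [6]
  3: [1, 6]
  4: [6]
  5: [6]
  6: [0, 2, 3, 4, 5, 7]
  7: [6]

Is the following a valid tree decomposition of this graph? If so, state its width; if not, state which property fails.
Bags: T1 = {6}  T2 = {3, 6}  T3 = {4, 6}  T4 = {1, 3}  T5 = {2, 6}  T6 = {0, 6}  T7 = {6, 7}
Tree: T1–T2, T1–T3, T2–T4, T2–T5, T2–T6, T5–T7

A tree decomposition must satisfy three properties: every vertex lies in some bag; for every edge, both endpoints lie together in some bag; and for every vertex, the bags containing it form a connected subtree. Here vertex 5 appears in no bag, so the decomposition is invalid.

No — vertex 5 appears in no bag.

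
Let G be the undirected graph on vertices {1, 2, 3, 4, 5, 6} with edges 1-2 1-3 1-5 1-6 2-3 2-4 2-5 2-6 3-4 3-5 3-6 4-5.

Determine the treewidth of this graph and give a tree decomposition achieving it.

Treewidth 3.
One such decomposition:
Bags: B1 = {2, 3, 4, 5}  B2 = {1, 2, 3, 5}  B3 = {1, 2, 3, 6}
Tree: B1–B2, B2–B3

Each bag holds 4 vertices, so the decomposition has width 3, which upper-bounds the treewidth. On the other hand G contains the 4-clique {1, 2, 3, 5}. A clique must lie in a single bag of any decomposition, so no decomposition can have width below 3. Combining the bounds, tw(G) = 3.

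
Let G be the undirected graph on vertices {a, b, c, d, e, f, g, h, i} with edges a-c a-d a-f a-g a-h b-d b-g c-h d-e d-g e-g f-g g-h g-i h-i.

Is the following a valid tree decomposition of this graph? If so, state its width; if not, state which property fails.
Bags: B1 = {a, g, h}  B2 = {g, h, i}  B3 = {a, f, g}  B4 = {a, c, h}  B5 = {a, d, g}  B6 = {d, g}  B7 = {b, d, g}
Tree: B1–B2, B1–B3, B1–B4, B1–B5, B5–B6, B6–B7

No — vertex e appears in no bag.

A tree decomposition must satisfy three properties: every vertex lies in some bag; for every edge, both endpoints lie together in some bag; and for every vertex, the bags containing it form a connected subtree. Here vertex e appears in no bag, so the decomposition is invalid.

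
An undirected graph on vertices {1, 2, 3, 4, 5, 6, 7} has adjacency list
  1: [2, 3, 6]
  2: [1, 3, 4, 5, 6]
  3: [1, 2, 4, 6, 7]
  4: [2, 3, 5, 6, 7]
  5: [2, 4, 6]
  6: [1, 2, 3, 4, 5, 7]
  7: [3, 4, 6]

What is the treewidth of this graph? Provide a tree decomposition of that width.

Every bag has size at most 4, so the width is 4 − 1 = 3 and tw(G) ≤ 3. For the lower bound, the 4 vertices {1, 2, 3, 6} are pairwise adjacent, and any tree decomposition puts a clique entirely inside one bag — forcing width ≥ 3. The upper and lower bounds meet at 3, so that is the treewidth.

Treewidth 3.
One such decomposition:
Bags: B1 = {2, 3, 4, 6}  B2 = {1, 2, 3, 6}  B3 = {3, 4, 6, 7}  B4 = {2, 4, 5, 6}
Tree: B1–B2, B1–B3, B1–B4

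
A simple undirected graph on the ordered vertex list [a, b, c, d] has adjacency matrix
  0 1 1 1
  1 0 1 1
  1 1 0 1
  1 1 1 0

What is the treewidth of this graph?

3

A width-3 tree decomposition is:
Bags: B1 = {a, b, c, d}
Tree: (single bag)
A single bag containing all 4 vertices is trivially a valid decomposition of width 3. Conversely, {a, b, c, d} is a clique of size 4, and the vertices of any clique must share a bag in every tree decomposition; so some bag has ≥ 4 vertices and tw(G) ≥ 3. Hence tw(G) = 3 exactly.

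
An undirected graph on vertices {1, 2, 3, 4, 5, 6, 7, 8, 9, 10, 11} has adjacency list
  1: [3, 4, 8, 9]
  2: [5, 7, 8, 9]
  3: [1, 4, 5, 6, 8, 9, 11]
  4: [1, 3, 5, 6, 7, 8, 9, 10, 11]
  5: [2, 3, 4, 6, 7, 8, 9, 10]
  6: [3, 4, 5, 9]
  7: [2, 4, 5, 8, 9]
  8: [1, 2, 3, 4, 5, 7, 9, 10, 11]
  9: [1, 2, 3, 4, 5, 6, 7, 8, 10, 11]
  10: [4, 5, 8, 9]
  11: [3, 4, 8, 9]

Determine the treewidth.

4

A width-4 tree decomposition is:
Bags: B1 = {3, 4, 5, 8, 9}  B2 = {4, 5, 7, 8, 9}  B3 = {2, 5, 7, 8, 9}  B4 = {1, 3, 4, 8, 9}  B5 = {3, 4, 5, 6, 9}  B6 = {3, 4, 8, 9, 11}  B7 = {4, 5, 8, 9, 10}
Tree: B1–B2, B2–B3, B1–B4, B1–B5, B1–B6, B1–B7
The largest bag has 5 vertices, giving width 4; this decomposition certifies tw(G) ≤ 4. For the lower bound, the 5 vertices {2, 5, 7, 8, 9} are pairwise adjacent, and any tree decomposition puts a clique entirely inside one bag — forcing width ≥ 4. Combining the bounds, tw(G) = 4.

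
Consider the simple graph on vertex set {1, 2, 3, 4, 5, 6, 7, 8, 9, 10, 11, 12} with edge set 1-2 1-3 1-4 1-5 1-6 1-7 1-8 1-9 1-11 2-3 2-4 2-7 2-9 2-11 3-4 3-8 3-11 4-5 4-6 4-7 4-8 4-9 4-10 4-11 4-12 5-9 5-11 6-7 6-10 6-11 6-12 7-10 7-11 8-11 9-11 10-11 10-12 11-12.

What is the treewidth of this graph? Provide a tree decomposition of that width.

Each bag holds 5 vertices, so the decomposition has width 4, which upper-bounds the treewidth. Conversely, {1, 3, 4, 8, 11} is a clique of size 5, and the vertices of any clique must share a bag in every tree decomposition; so some bag has ≥ 5 vertices and tw(G) ≥ 4. Therefore the treewidth is 4.

Treewidth 4.
One such decomposition:
Bags: B1 = {1, 2, 4, 7, 11}  B2 = {1, 4, 6, 7, 11}  B3 = {4, 6, 7, 10, 11}  B4 = {1, 2, 4, 9, 11}  B5 = {1, 2, 3, 4, 11}  B6 = {4, 6, 10, 11, 12}  B7 = {1, 4, 5, 9, 11}  B8 = {1, 3, 4, 8, 11}
Tree: B1–B2, B2–B3, B1–B4, B1–B5, B3–B6, B4–B7, B5–B8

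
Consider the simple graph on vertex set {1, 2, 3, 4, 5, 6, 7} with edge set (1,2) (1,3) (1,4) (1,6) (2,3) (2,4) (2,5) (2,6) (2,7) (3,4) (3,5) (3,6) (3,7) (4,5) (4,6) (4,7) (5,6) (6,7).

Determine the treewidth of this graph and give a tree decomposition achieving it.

Treewidth 4.
One such decomposition:
Bags: B1 = {2, 3, 4, 6, 7}  B2 = {1, 2, 3, 4, 6}  B3 = {2, 3, 4, 5, 6}
Tree: B1–B2, B2–B3

Every bag has size at most 5, so the width is 5 − 1 = 4 and tw(G) ≤ 4. Conversely, {1, 2, 3, 4, 6} is a clique of size 5, and the vertices of any clique must share a bag in every tree decomposition; so some bag has ≥ 5 vertices and tw(G) ≥ 4. Combining the bounds, tw(G) = 4.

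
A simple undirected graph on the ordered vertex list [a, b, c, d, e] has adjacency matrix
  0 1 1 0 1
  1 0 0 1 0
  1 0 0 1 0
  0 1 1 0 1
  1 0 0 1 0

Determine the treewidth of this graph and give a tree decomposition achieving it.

Treewidth 2.
Bags: B1 = {a, b, d}  B2 = {a, c, d}  B3 = {a, d, e}
Tree: B1–B2, B2–B3

Every bag has size at most 3, so the width is 3 − 1 = 2 and tw(G) ≤ 2. For the lower bound, G contains the cycle d–b–a–c–d, so G is not a forest; only forests have treewidth ≤ 1, hence tw(G) ≥ 2. Hence tw(G) = 2 exactly.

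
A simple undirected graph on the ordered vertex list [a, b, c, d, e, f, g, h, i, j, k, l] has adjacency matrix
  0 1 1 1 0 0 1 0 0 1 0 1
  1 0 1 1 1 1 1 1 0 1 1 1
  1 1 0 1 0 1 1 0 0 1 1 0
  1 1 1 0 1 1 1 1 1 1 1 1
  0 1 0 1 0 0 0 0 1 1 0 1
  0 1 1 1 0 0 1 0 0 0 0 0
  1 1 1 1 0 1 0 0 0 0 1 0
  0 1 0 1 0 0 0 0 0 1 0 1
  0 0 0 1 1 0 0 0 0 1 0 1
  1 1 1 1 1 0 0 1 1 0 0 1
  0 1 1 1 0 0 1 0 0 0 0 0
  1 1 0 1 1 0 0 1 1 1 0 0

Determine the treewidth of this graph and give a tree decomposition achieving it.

Treewidth 4.
One such decomposition:
Bags: B1 = {a, b, c, d, j}  B2 = {a, b, d, j, l}  B3 = {a, b, c, d, g}  B4 = {b, d, h, j, l}  B5 = {b, d, e, j, l}  B6 = {d, e, i, j, l}  B7 = {b, c, d, g, k}  B8 = {b, c, d, f, g}
Tree: B1–B2, B1–B3, B2–B4, B4–B5, B5–B6, B3–B7, B3–B8

The largest bag has 5 vertices, giving width 4; this decomposition certifies tw(G) ≤ 4. On the other hand G contains the 5-clique {b, d, e, j, l}. A clique must lie in a single bag of any decomposition, so no decomposition can have width below 4. Combining the bounds, tw(G) = 4.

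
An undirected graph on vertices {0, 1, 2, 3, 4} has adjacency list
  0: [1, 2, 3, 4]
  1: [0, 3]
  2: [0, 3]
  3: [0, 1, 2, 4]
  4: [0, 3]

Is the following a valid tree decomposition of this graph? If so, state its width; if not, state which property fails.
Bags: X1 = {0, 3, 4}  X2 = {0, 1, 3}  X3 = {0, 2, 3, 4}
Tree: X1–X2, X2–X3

No — bags containing vertex 4 are not connected in the tree.

A tree decomposition must satisfy three properties: every vertex lies in some bag; for every edge, both endpoints lie together in some bag; and for every vertex, the bags containing it form a connected subtree. Here bags containing vertex 4 are not connected in the tree, so the decomposition is invalid.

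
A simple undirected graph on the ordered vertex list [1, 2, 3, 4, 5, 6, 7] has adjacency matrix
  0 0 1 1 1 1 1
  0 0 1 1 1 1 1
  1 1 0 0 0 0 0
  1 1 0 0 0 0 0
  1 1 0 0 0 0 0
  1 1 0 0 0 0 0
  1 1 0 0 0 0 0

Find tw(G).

A width-2 tree decomposition is:
Bags: B1 = {1, 2, 4}  B2 = {1, 2, 6}  B3 = {1, 2, 7}  B4 = {1, 2, 3}  B5 = {1, 2, 5}
Tree: B1–B2, B2–B3, B3–B4, B4–B5
Every bag has size at most 3, so the width is 3 − 1 = 2 and tw(G) ≤ 2. The edges 2–4–1–6–2 form a cycle, so G is not a tree and its treewidth is at least 2. Combining the bounds, tw(G) = 2.

2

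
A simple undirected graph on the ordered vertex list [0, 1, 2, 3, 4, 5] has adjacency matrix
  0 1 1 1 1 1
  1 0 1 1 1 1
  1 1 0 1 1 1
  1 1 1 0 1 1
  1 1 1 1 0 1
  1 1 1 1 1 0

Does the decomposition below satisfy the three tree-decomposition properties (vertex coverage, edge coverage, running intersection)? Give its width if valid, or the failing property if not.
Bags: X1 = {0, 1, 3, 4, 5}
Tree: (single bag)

No — vertex 2 appears in no bag.

A tree decomposition must satisfy three properties: every vertex lies in some bag; for every edge, both endpoints lie together in some bag; and for every vertex, the bags containing it form a connected subtree. Here vertex 2 appears in no bag, so the decomposition is invalid.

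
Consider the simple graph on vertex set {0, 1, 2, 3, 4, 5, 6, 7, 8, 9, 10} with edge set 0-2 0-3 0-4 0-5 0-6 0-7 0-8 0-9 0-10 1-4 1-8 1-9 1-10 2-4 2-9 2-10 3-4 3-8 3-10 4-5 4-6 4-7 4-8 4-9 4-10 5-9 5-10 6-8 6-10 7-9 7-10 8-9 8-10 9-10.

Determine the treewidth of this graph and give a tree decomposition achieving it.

Treewidth 4.
One optimal decomposition is:
Bags: B1 = {0, 4, 8, 9, 10}  B2 = {0, 2, 4, 9, 10}  B3 = {0, 3, 4, 8, 10}  B4 = {0, 4, 5, 9, 10}  B5 = {1, 4, 8, 9, 10}  B6 = {0, 4, 6, 8, 10}  B7 = {0, 4, 7, 9, 10}
Tree: B1–B2, B1–B3, B2–B4, B1–B5, B1–B6, B4–B7

Every bag has size at most 5, so the width is 5 − 1 = 4 and tw(G) ≤ 4. For the lower bound, the 5 vertices {0, 4, 8, 9, 10} are pairwise adjacent, and any tree decomposition puts a clique entirely inside one bag — forcing width ≥ 4. Hence tw(G) = 4 exactly.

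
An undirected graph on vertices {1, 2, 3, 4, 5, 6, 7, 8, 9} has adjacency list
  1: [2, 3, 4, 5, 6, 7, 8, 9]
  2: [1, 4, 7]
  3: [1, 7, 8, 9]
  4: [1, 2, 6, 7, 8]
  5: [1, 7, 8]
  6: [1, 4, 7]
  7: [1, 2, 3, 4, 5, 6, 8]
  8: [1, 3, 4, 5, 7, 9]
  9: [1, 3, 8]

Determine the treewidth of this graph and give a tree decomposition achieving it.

Treewidth 3.
One optimal decomposition is:
Bags: B1 = {1, 4, 7, 8}  B2 = {1, 3, 7, 8}  B3 = {1, 2, 4, 7}  B4 = {1, 3, 8, 9}  B5 = {1, 4, 6, 7}  B6 = {1, 5, 7, 8}
Tree: B1–B2, B1–B3, B2–B4, B3–B5, B1–B6

The largest bag has 4 vertices, giving width 3; this decomposition certifies tw(G) ≤ 3. For the lower bound, the 4 vertices {1, 3, 8, 9} are pairwise adjacent, and any tree decomposition puts a clique entirely inside one bag — forcing width ≥ 3. The upper and lower bounds meet at 3, so that is the treewidth.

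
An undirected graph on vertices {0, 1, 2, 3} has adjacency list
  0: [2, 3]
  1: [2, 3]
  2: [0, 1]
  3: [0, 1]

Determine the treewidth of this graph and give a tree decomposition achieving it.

Each bag holds 3 vertices, so the decomposition has width 2, which upper-bounds the treewidth. For the lower bound, G contains the cycle 0–3–1–2–0, so G is not a forest; only forests have treewidth ≤ 1, hence tw(G) ≥ 2. Combining the bounds, tw(G) = 2.

Treewidth 2.
One such decomposition:
Bags: B1 = {0, 1, 3}  B2 = {0, 1, 2}
Tree: B1–B2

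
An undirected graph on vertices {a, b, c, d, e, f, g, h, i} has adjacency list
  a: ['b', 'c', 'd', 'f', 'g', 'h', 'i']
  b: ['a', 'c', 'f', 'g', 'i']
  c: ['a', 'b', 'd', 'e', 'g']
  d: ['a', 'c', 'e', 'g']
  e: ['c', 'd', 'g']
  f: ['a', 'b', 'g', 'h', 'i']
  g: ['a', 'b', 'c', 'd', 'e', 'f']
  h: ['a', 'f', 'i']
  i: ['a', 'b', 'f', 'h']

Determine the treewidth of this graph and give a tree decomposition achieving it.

Each bag holds 4 vertices, so the decomposition has width 3, which upper-bounds the treewidth. For the lower bound, the 4 vertices {c, d, e, g} are pairwise adjacent, and any tree decomposition puts a clique entirely inside one bag — forcing width ≥ 3. The upper and lower bounds meet at 3, so that is the treewidth.

Treewidth 3.
One optimal decomposition is:
Bags: B1 = {a, b, c, g}  B2 = {a, b, f, g}  B3 = {a, b, f, i}  B4 = {a, c, d, g}  B5 = {a, f, h, i}  B6 = {c, d, e, g}
Tree: B1–B2, B2–B3, B1–B4, B3–B5, B4–B6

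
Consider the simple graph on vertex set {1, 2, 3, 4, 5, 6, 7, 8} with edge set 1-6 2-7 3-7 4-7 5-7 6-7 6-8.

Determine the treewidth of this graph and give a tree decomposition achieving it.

Each bag holds 2 vertices, so the decomposition has width 1, which upper-bounds the treewidth. Any graph with an edge has treewidth ≥ 1, and G has the edge 3–7. Combining the bounds, tw(G) = 1.

Treewidth 1.
One optimal decomposition is:
Bags: B1 = {3, 7}  B2 = {5, 7}  B3 = {6, 7}  B4 = {1, 6}  B5 = {2, 7}  B6 = {4, 7}  B7 = {6, 8}
Tree: B1–B2, B1–B3, B3–B4, B3–B5, B5–B6, B4–B7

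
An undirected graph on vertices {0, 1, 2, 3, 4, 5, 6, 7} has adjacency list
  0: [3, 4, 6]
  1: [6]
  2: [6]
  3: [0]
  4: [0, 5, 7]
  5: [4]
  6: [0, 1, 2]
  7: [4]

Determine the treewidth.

A width-1 tree decomposition is:
Bags: B1 = {0, 4}  B2 = {0, 3}  B3 = {0, 6}  B4 = {1, 6}  B5 = {2, 6}  B6 = {4, 7}  B7 = {4, 5}
Tree: B1–B2, B2–B3, B3–B4, B3–B5, B1–B6, B6–B7
Each bag holds 2 vertices, so the decomposition has width 1, which upper-bounds the treewidth. Since G has at least one edge (e.g. 4–0), it is not an edgeless graph, so tw(G) ≥ 1. The upper and lower bounds meet at 1, so that is the treewidth.

1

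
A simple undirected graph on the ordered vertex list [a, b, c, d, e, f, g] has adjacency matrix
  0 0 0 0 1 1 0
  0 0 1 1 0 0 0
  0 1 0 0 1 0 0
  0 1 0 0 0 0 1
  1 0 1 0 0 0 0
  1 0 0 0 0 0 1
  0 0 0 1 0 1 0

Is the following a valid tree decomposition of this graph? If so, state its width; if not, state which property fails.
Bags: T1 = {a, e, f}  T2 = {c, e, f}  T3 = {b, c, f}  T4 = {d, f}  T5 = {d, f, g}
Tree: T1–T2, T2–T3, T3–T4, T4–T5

A tree decomposition must satisfy three properties: every vertex lies in some bag; for every edge, both endpoints lie together in some bag; and for every vertex, the bags containing it form a connected subtree. Here edge (b,d) lies in no bag, so the decomposition is invalid.

No — edge (b,d) lies in no bag.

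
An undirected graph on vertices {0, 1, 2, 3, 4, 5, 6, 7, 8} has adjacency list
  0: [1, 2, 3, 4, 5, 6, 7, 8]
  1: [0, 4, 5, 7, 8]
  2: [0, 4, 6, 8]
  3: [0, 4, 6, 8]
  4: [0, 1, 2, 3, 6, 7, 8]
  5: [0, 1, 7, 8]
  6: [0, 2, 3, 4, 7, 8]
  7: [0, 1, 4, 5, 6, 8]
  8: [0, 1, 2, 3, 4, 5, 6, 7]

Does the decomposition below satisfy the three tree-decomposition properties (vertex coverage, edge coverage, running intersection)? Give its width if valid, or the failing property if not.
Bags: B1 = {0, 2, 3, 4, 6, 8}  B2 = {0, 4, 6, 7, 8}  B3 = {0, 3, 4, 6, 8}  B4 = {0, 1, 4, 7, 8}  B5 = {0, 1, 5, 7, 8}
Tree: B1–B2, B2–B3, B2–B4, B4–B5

A tree decomposition must satisfy three properties: every vertex lies in some bag; for every edge, both endpoints lie together in some bag; and for every vertex, the bags containing it form a connected subtree. Here bags containing vertex 3 are not connected in the tree, so the decomposition is invalid.

No — bags containing vertex 3 are not connected in the tree.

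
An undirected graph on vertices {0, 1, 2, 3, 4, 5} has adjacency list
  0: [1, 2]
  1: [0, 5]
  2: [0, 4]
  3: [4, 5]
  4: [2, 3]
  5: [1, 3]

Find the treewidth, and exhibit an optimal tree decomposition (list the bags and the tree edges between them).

The largest bag has 3 vertices, giving width 2; this decomposition certifies tw(G) ≤ 2. For the lower bound, G contains the cycle 3–5–1–0–2–4–3, so G is not a forest; only forests have treewidth ≤ 1, hence tw(G) ≥ 2. The upper and lower bounds meet at 2, so that is the treewidth.

Treewidth 2.
Bags: B1 = {1, 3, 5}  B2 = {0, 1, 3}  B3 = {0, 2, 3}  B4 = {2, 3, 4}
Tree: B1–B2, B2–B3, B3–B4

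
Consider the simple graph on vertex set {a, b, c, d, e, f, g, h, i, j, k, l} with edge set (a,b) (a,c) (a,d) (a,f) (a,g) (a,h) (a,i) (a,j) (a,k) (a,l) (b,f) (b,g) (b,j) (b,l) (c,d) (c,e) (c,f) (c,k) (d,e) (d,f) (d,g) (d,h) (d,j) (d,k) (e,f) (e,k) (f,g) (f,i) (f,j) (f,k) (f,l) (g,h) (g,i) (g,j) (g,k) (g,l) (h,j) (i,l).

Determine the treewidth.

A width-4 tree decomposition is:
Bags: B1 = {a, d, f, g, j}  B2 = {a, b, f, g, j}  B3 = {a, d, f, g, k}  B4 = {a, b, f, g, l}  B5 = {a, c, d, f, k}  B6 = {c, d, e, f, k}  B7 = {a, d, g, h, j}  B8 = {a, f, g, i, l}
Tree: B1–B2, B1–B3, B2–B4, B3–B5, B5–B6, B1–B7, B4–B8
Every bag has size at most 5, so the width is 5 − 1 = 4 and tw(G) ≤ 4. For the lower bound, the 5 vertices {a, d, g, h, j} are pairwise adjacent, and any tree decomposition puts a clique entirely inside one bag — forcing width ≥ 4. Therefore the treewidth is 4.

4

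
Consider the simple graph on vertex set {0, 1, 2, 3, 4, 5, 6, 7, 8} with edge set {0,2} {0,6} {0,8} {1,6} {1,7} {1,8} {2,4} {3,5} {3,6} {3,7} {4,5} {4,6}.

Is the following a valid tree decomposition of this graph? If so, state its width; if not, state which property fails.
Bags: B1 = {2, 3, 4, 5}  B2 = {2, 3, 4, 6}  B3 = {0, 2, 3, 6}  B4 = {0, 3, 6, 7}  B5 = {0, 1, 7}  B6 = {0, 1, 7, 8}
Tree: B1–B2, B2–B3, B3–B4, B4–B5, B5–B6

No — edge (6,1) lies in no bag.

A tree decomposition must satisfy three properties: every vertex lies in some bag; for every edge, both endpoints lie together in some bag; and for every vertex, the bags containing it form a connected subtree. Here edge (6,1) lies in no bag, so the decomposition is invalid.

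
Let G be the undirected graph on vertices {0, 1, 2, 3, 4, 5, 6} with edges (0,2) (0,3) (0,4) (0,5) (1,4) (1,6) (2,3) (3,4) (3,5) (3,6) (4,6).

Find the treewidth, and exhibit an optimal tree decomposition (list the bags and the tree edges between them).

Treewidth 2.
One optimal decomposition is:
Bags: B1 = {0, 3, 5}  B2 = {0, 3, 4}  B3 = {0, 2, 3}  B4 = {3, 4, 6}  B5 = {1, 4, 6}
Tree: B1–B2, B2–B3, B2–B4, B4–B5

Each bag holds 3 vertices, so the decomposition has width 2, which upper-bounds the treewidth. Conversely, {1, 4, 6} is a clique of size 3, and the vertices of any clique must share a bag in every tree decomposition; so some bag has ≥ 3 vertices and tw(G) ≥ 2. Therefore the treewidth is 2.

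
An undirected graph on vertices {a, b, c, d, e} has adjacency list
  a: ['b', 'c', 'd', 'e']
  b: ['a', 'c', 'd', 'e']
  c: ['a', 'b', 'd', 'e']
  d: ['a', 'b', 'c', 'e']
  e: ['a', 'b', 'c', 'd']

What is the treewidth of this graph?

4

A width-4 tree decomposition is:
Bags: B1 = {a, b, c, d, e}
Tree: (single bag)
With just one bag of size 5, the width is 5 − 1 = 4, so tw(G) ≤ 4. Conversely, {a, b, c, d, e} is a clique of size 5, and the vertices of any clique must share a bag in every tree decomposition; so some bag has ≥ 5 vertices and tw(G) ≥ 4. Therefore the treewidth is 4.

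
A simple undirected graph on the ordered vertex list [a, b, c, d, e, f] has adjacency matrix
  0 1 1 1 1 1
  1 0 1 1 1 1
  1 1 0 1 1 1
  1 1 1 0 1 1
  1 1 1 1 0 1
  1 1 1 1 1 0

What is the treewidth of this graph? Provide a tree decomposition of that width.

With just one bag of size 6, the width is 6 − 1 = 5, so tw(G) ≤ 5. On the other hand G contains the 6-clique {a, b, c, d, e, f}. A clique must lie in a single bag of any decomposition, so no decomposition can have width below 5. Therefore the treewidth is 5.

Treewidth 5.
One such decomposition:
Bags: B1 = {a, b, c, d, e, f}
Tree: (single bag)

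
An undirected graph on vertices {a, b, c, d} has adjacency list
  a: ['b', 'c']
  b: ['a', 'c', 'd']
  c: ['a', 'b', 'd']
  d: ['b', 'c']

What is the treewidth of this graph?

A width-2 tree decomposition is:
Bags: B1 = {b, c, d}  B2 = {a, b, c}
Tree: B1–B2
Every bag has size at most 3, so the width is 3 − 1 = 2 and tw(G) ≤ 2. For the lower bound, the 3 vertices {b, c, d} are pairwise adjacent, and any tree decomposition puts a clique entirely inside one bag — forcing width ≥ 2. Therefore the treewidth is 2.

2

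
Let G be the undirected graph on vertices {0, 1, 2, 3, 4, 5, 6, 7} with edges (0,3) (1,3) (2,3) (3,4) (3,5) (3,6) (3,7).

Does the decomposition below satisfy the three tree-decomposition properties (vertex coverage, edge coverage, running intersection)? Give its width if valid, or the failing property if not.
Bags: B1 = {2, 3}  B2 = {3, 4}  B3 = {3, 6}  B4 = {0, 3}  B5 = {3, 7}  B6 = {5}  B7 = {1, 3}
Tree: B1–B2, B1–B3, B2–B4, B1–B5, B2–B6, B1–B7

A tree decomposition must satisfy three properties: every vertex lies in some bag; for every edge, both endpoints lie together in some bag; and for every vertex, the bags containing it form a connected subtree. Here edge (3,5) lies in no bag, so the decomposition is invalid.

No — edge (3,5) lies in no bag.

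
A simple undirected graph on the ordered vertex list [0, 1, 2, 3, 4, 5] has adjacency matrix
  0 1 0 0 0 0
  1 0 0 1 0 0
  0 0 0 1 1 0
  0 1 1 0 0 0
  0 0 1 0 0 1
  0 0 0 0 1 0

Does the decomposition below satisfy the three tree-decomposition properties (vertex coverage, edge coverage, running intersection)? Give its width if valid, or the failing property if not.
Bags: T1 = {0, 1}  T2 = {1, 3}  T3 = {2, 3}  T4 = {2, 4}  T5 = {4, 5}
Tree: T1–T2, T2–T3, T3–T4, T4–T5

Yes; width 1.

Every vertex of G appears in some bag (union = {0, 1, 2, 3, 4, 5}); every edge is covered by a bag; and for each vertex v the set of bags containing v is connected in the bag tree. The decomposition is therefore valid. The largest bag has 2 vertices, so the width is 1.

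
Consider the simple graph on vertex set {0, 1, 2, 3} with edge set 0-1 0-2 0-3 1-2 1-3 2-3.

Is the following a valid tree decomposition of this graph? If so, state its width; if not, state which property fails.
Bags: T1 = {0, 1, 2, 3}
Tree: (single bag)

Yes; width 3.

Vertex coverage: the bags together contain {0, 1, 2, 3}, the full vertex set. Edge coverage: each edge of G has both endpoints in at least one bag. Running intersection: for every vertex, the bags containing it form a connected subtree. All three properties hold, so this is a valid tree decomposition of width max|bag| − 1 = 3, and hence tw(G) ≤ 3.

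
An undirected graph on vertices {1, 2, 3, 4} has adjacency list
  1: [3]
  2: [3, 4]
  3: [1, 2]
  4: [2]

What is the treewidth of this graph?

A width-1 tree decomposition is:
Bags: B1 = {1, 3}  B2 = {2, 3}  B3 = {2, 4}
Tree: B1–B2, B2–B3
The largest bag has 2 vertices, giving width 1; this decomposition certifies tw(G) ≤ 1. G has an edge, so its treewidth is at least 1. Combining the bounds, tw(G) = 1.

1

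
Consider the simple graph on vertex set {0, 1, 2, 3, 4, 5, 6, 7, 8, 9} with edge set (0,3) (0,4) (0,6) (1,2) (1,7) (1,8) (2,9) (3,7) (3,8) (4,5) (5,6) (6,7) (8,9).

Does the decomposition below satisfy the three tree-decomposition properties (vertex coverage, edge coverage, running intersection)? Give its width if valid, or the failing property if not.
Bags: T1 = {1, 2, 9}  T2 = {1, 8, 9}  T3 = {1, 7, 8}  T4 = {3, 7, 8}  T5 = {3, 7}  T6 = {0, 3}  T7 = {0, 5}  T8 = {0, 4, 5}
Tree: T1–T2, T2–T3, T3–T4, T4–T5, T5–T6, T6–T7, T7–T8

No — vertex 6 appears in no bag.

A tree decomposition must satisfy three properties: every vertex lies in some bag; for every edge, both endpoints lie together in some bag; and for every vertex, the bags containing it form a connected subtree. Here vertex 6 appears in no bag, so the decomposition is invalid.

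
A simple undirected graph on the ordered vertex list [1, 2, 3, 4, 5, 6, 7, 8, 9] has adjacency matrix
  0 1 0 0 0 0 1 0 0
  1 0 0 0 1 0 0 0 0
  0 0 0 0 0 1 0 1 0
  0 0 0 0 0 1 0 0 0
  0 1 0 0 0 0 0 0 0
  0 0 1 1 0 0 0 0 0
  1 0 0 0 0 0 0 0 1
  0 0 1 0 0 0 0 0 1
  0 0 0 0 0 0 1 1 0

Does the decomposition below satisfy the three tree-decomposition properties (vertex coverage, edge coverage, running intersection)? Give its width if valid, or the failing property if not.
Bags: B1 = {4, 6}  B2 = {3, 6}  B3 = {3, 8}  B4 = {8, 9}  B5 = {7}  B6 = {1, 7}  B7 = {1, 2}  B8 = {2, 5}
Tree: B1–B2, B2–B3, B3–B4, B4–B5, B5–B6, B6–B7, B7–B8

A tree decomposition must satisfy three properties: every vertex lies in some bag; for every edge, both endpoints lie together in some bag; and for every vertex, the bags containing it form a connected subtree. Here edge (9,7) lies in no bag, so the decomposition is invalid.

No — edge (9,7) lies in no bag.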